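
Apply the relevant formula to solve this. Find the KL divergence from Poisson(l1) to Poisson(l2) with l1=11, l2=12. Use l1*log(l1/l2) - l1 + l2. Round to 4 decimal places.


KL divergence for Poisson:
KL = l1*log(l1/l2) - l1 + l2.
l1 = 11, l2 = 12.
log(11/12) = -0.087011.
l1*log(l1/l2) = 11 * -0.087011 = -0.957125.
KL = -0.957125 - 11 + 12 = 0.0429

0.0429


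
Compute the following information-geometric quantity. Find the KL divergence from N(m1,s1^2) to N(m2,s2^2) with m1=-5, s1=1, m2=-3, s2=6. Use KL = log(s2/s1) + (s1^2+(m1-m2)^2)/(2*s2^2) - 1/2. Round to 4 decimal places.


KL divergence between normal distributions:
KL = log(s2/s1) + (s1^2 + (m1-m2)^2)/(2*s2^2) - 1/2.
log(6/1) = 1.791759.
(1^2 + (-5--3)^2)/(2*6^2) = (1 + 4)/72 = 0.069444.
KL = 1.791759 + 0.069444 - 0.5 = 1.3612

1.3612


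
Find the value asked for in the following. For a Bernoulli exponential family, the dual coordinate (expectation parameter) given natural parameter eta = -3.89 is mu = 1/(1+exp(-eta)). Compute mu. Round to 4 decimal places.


Dual coordinate (expectation parameter) for Bernoulli:
mu = 1/(1+exp(-eta)).
eta = -3.89.
exp(-eta) = exp(3.89) = 48.910887.
mu = 1/(1+48.910887) = 0.0200

0.0200


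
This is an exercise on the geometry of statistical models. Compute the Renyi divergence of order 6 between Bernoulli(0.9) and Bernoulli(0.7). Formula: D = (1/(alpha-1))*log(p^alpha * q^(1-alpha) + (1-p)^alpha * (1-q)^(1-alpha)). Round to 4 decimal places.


Renyi divergence of order alpha between Bernoulli distributions:
D = (1/(alpha-1))*log(p^alpha * q^(1-alpha) + (1-p)^alpha * (1-q)^(1-alpha)).
alpha = 6, p = 0.9, q = 0.7.
p^alpha * q^(1-alpha) = 0.9^6 * 0.7^-5 = 3.162022.
(1-p)^alpha * (1-q)^(1-alpha) = 0.1^6 * 0.3^-5 = 0.000412.
sum = 3.162022 + 0.000412 = 3.162433.
D = (1/5)*log(3.162433) = 0.2303

0.2303


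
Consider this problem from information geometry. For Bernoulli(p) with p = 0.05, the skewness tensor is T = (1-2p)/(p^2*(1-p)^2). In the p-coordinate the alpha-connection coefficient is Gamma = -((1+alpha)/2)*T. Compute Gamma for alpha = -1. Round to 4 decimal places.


Skewness (Amari-Chentsov) tensor: T = (1-2p)/(p^2*(1-p)^2).
p = 0.05, 1-2p = 0.9, p^2 = 0.0025, (1-p)^2 = 0.9025.
T = 0.9/(0.0025 * 0.9025) = 398.891967.
In the p-coordinate, Gamma^(alpha) = Gamma^(0) - (alpha/2)*T with Gamma^(0) = (1/2)*g'(p) = -T/2,
so Gamma^(alpha) = -((1+alpha)/2)*T.
alpha = -1, -(1+alpha)/2 = 0.0.
Gamma = 0.0 * 398.891967 = 0.0000

0.0000


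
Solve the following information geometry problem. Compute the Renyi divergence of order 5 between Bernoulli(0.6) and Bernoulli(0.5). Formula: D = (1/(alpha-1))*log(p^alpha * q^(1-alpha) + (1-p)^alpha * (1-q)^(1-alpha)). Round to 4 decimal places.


Renyi divergence of order alpha between Bernoulli distributions:
D = (1/(alpha-1))*log(p^alpha * q^(1-alpha) + (1-p)^alpha * (1-q)^(1-alpha)).
alpha = 5, p = 0.6, q = 0.5.
p^alpha * q^(1-alpha) = 0.6^5 * 0.5^-4 = 1.24416.
(1-p)^alpha * (1-q)^(1-alpha) = 0.4^5 * 0.5^-4 = 0.16384.
sum = 1.24416 + 0.16384 = 1.408.
D = (1/4)*log(1.408) = 0.0855

0.0855


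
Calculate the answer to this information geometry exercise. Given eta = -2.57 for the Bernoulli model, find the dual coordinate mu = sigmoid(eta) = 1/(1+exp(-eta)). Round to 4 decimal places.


Dual coordinate (expectation parameter) for Bernoulli:
mu = 1/(1+exp(-eta)).
eta = -2.57.
exp(-eta) = exp(2.57) = 13.065824.
mu = 1/(1+13.065824) = 0.0711

0.0711


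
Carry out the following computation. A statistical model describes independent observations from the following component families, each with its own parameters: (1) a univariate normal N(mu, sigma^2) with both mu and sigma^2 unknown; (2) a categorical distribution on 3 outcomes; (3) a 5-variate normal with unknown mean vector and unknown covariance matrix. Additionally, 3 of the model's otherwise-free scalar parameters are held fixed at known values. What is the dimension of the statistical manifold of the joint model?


The dimension of a statistical manifold equals the number of free
(independent) real parameters of the model. For a product of independent
blocks the parameter counts add.
- normal (mu, sigma^2): 2.
- categorical on 3 outcomes (probabilities sum to 1): 3-1 = 2.
- 5-variate normal: 5 (mean) + 5*6/2 = 15 (symmetric covariance) = 20.
Total = 2 + 2 + 20 = 24.
3 parameter(s) fixed at known values: 24 - 3 = 21.
Dimension = 21

21


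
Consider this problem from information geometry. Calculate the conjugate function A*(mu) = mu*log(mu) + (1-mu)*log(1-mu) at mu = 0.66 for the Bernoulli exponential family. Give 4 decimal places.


Legendre transform for Bernoulli:
A*(mu) = mu*log(mu) + (1-mu)*log(1-mu).
mu = 0.66, 1-mu = 0.34.
mu*log(mu) = 0.66*log(0.66) = -0.27424.
(1-mu)*log(1-mu) = 0.34*log(0.34) = -0.366795.
A* = -0.27424 + -0.366795 = -0.6410

-0.6410


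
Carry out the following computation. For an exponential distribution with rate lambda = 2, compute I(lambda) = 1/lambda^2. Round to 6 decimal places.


Fisher information for exponential: I(lambda) = 1/lambda^2.
lambda = 2, lambda^2 = 4.
I = 1/4 = 0.250000

0.250000


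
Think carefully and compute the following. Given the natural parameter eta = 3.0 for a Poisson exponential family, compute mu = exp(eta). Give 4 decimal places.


Expectation parameter for Poisson exponential family:
mu = exp(eta).
eta = 3.0.
mu = exp(3.0) = 20.0855

20.0855


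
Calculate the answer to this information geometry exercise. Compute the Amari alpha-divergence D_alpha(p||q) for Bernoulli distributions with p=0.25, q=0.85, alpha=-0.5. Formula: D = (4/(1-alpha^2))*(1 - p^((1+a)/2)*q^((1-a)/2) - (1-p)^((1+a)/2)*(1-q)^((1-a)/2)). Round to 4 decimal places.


Amari alpha-divergence:
D = (4/(1-alpha^2))*(1 - p^((1+a)/2)*q^((1-a)/2) - (1-p)^((1+a)/2)*(1-q)^((1-a)/2)).
alpha = -0.5, p = 0.25, q = 0.85.
e1 = (1+alpha)/2 = 0.25, e2 = (1-alpha)/2 = 0.75.
t1 = p^e1 * q^e2 = 0.25^0.25 * 0.85^0.75 = 0.625964.
t2 = (1-p)^e1 * (1-q)^e2 = 0.75^0.25 * 0.15^0.75 = 0.224302.
4/(1-alpha^2) = 5.333333.
D = 5.333333*(1 - 0.625964 - 0.224302) = 0.7986

0.7986


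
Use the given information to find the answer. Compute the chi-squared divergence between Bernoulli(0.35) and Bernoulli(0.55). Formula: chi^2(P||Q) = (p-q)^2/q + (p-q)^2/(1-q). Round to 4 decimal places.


Chi-squared divergence between Bernoulli distributions:
chi^2 = (p-q)^2/q + (p-q)^2/(1-q).
p = 0.35, q = 0.55, p-q = -0.2.
(p-q)^2 = 0.04.
term1 = 0.04/0.55 = 0.072727.
term2 = 0.04/0.45 = 0.088889.
chi^2 = 0.072727 + 0.088889 = 0.1616

0.1616


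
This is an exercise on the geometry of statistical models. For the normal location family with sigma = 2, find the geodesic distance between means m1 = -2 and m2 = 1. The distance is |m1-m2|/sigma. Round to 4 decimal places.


On the fixed-variance normal subfamily, geodesic distance = |m1-m2|/sigma.
|-2 - 1| = 3.
sigma = 2.
d = 3/2 = 1.5000

1.5000


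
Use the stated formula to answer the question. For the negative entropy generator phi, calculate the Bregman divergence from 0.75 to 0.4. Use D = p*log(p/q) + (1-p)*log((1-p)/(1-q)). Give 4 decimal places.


Bregman divergence with negative entropy generator:
D = p*log(p/q) + (1-p)*log((1-p)/(1-q)).
p = 0.75, q = 0.4.
p*log(p/q) = 0.75*log(0.75/0.4) = 0.471456.
(1-p)*log((1-p)/(1-q)) = 0.25*log(0.25/0.6) = -0.218867.
D = 0.471456 + -0.218867 = 0.2526

0.2526


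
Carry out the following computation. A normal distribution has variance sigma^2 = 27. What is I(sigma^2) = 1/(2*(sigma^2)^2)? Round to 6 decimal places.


Fisher information for variance: I(sigma^2) = 1/(2*sigma^4).
sigma^2 = 27, so sigma^4 = 729.
I = 1/(2*729) = 1/1458 = 0.000686

0.000686


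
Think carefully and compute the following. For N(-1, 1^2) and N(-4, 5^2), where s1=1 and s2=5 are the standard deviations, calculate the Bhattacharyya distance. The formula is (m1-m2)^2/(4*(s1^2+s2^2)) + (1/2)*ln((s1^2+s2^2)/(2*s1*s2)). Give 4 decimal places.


Bhattacharyya distance between two Gaussians:
DB = (m1-m2)^2/(4*(s1^2+s2^2)) + (1/2)*ln((s1^2+s2^2)/(2*s1*s2)).
(m1-m2)^2 = (3)^2 = 9.
s1^2+s2^2 = 1 + 25 = 26.
term1 = 9/104 = 0.086538.
term2 = 0.5*ln(26/10.0) = 0.477756.
DB = 0.086538 + 0.477756 = 0.5643

0.5643


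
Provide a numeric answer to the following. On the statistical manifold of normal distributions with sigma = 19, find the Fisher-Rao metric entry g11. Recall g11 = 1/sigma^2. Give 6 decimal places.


For the 2-parameter normal family, the Fisher metric has:
  g11 = 1/sigma^2, g22 = 2/sigma^2.
sigma = 19, sigma^2 = 361.
g11 = 0.002770

0.002770


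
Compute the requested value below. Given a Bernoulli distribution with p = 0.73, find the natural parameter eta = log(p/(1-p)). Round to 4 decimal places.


Natural parameter for Bernoulli: eta = log(p/(1-p)).
p = 0.73, 1-p = 0.27.
p/(1-p) = 2.703704.
eta = log(2.703704) = 0.9946

0.9946


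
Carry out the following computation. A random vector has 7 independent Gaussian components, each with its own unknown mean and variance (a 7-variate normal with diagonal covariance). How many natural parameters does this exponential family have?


Exponential family dimension calculation:
Each univariate normal has two natural parameters (mu/sigma^2 and -1/(2 sigma^2)).
With 7 independent components, dim = 2 * 7 = 14.

14


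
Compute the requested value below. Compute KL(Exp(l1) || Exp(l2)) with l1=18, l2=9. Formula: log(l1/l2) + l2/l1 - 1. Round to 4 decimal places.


KL divergence for exponential family:
KL = log(l1/l2) + l2/l1 - 1.
log(18/9) = 0.693147.
9/18 = 0.5.
KL = 0.693147 + 0.5 - 1 = 0.1931

0.1931


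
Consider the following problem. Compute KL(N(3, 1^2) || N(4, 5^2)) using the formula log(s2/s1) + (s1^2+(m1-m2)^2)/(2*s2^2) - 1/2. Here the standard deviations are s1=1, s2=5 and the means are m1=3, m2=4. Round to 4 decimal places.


KL divergence between normal distributions:
KL = log(s2/s1) + (s1^2 + (m1-m2)^2)/(2*s2^2) - 1/2.
log(5/1) = 1.609438.
(1^2 + (3-4)^2)/(2*5^2) = (1 + 1)/50 = 0.04.
KL = 1.609438 + 0.04 - 0.5 = 1.1494

1.1494


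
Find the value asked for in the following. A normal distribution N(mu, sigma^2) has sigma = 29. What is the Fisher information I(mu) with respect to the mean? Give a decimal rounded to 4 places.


The Fisher information for the mean of a normal distribution is I(mu) = 1/sigma^2.
sigma = 29, so sigma^2 = 841.
I(mu) = 1/841 = 0.0012

0.0012


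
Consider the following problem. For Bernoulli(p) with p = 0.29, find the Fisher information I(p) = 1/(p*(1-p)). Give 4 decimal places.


For Bernoulli(p), Fisher information is I(p) = 1/(p*(1-p)).
p = 0.29, 1-p = 0.71.
p*(1-p) = 0.2059.
I(p) = 1/0.2059 = 4.8567

4.8567


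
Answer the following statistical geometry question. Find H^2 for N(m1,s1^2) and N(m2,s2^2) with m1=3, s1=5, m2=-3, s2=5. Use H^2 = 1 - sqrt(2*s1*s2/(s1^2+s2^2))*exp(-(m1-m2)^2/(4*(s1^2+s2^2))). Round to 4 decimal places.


Squared Hellinger distance for Gaussians:
H^2 = 1 - sqrt(2*s1*s2/(s1^2+s2^2)) * exp(-(m1-m2)^2/(4*(s1^2+s2^2))).
s1^2 = 25, s2^2 = 25, s1^2+s2^2 = 50.
sqrt(2*5*5/(50)) = 1.0.
(m1-m2)^2 = (6)^2 = 36.
exp(-36/(4*50)) = exp(-0.18) = 0.83527.
H^2 = 1 - 1.0*0.83527 = 0.1647

0.1647


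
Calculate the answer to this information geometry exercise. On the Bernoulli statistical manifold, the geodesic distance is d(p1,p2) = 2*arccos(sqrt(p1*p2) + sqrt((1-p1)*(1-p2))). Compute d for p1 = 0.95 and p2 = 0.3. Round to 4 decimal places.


Geodesic distance on Bernoulli manifold:
d(p1,p2) = 2*arccos(sqrt(p1*p2) + sqrt((1-p1)*(1-p2))).
sqrt(p1*p2) = sqrt(0.95*0.3) = 0.533854.
sqrt((1-p1)*(1-p2)) = sqrt(0.05*0.7) = 0.187083.
arg = 0.533854 + 0.187083 = 0.720937.
d = 2*arccos(0.720937) = 1.5313

1.5313


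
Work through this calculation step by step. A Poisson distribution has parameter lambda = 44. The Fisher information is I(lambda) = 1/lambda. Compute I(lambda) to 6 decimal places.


Fisher information for Poisson: I(lambda) = 1/lambda.
lambda = 44.
I(lambda) = 1/44 = 0.022727

0.022727


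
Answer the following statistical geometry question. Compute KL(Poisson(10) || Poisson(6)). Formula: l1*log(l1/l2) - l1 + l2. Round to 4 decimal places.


KL divergence for Poisson:
KL = l1*log(l1/l2) - l1 + l2.
l1 = 10, l2 = 6.
log(10/6) = 0.510826.
l1*log(l1/l2) = 10 * 0.510826 = 5.108256.
KL = 5.108256 - 10 + 6 = 1.1083

1.1083


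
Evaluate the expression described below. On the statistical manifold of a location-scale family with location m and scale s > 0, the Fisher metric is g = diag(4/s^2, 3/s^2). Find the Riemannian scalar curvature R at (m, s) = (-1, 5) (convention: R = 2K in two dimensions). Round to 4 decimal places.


The metric has the form g = (A dm^2 + B ds^2)/s^2 with A = 4, B = 3.
Substitute u = sqrt(A/B)*m: g = B*(du^2 + ds^2)/s^2, i.e. B times the
Poincare upper half-plane metric, which has constant Gaussian curvature -1.
Scaling a 2D metric by a constant c divides the Gaussian curvature by c,
so K = -1/B = -1/(3) = -0.3333 everywhere (the point (m, s) = (-1, 5) is irrelevant:
the curvature is constant).
Scalar curvature in dimension 2: R = 2K = -2/(3) = -0.6667.

-0.6667


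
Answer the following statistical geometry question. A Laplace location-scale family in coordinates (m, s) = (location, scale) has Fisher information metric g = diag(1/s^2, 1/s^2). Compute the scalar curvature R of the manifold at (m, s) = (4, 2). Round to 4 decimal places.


The metric has the form g = (A dm^2 + B ds^2)/s^2 with A = 1, B = 1.
Substitute u = sqrt(A/B)*m: g = B*(du^2 + ds^2)/s^2, i.e. B times the
Poincare upper half-plane metric, which has constant Gaussian curvature -1.
Scaling a 2D metric by a constant c divides the Gaussian curvature by c,
so K = -1/B = -1/(1) = -1.0000 everywhere (the point (m, s) = (4, 2) is irrelevant:
the curvature is constant).
Scalar curvature in dimension 2: R = 2K = -2/(1) = -2.0000.

-2.0000


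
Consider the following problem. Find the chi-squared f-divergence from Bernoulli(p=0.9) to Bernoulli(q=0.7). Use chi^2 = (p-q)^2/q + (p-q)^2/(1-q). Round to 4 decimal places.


Chi-squared divergence between Bernoulli distributions:
chi^2 = (p-q)^2/q + (p-q)^2/(1-q).
p = 0.9, q = 0.7, p-q = 0.2.
(p-q)^2 = 0.04.
term1 = 0.04/0.7 = 0.057143.
term2 = 0.04/0.3 = 0.133333.
chi^2 = 0.057143 + 0.133333 = 0.1905

0.1905


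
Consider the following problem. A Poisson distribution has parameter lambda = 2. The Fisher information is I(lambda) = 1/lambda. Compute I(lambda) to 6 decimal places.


Fisher information for Poisson: I(lambda) = 1/lambda.
lambda = 2.
I(lambda) = 1/2 = 0.500000

0.500000


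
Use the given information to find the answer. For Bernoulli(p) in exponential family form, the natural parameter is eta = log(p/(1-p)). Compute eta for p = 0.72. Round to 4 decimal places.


Natural parameter for Bernoulli: eta = log(p/(1-p)).
p = 0.72, 1-p = 0.28.
p/(1-p) = 2.571429.
eta = log(2.571429) = 0.9445

0.9445


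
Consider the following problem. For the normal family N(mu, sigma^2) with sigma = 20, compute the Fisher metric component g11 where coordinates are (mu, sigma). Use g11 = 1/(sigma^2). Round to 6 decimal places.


For the 2-parameter normal family, the Fisher metric has:
  g11 = 1/sigma^2, g22 = 2/sigma^2.
sigma = 20, sigma^2 = 400.
g11 = 0.002500

0.002500


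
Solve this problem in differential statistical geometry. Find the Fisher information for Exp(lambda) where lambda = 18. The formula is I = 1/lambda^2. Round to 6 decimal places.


Fisher information for exponential: I(lambda) = 1/lambda^2.
lambda = 18, lambda^2 = 324.
I = 1/324 = 0.003086

0.003086


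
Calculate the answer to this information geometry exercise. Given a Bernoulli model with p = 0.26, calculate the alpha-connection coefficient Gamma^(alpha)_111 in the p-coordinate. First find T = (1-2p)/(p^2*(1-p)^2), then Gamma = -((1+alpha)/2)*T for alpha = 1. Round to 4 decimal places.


Skewness (Amari-Chentsov) tensor: T = (1-2p)/(p^2*(1-p)^2).
p = 0.26, 1-2p = 0.48, p^2 = 0.0676, (1-p)^2 = 0.5476.
T = 0.48/(0.0676 * 0.5476) = 12.966749.
In the p-coordinate, Gamma^(alpha) = Gamma^(0) - (alpha/2)*T with Gamma^(0) = (1/2)*g'(p) = -T/2,
so Gamma^(alpha) = -((1+alpha)/2)*T.
alpha = 1, -(1+alpha)/2 = -1.0.
Gamma = -1.0 * 12.966749 = -12.9667

-12.9667


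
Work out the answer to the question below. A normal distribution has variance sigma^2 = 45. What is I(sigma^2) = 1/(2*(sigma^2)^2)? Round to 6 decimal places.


Fisher information for variance: I(sigma^2) = 1/(2*sigma^4).
sigma^2 = 45, so sigma^4 = 2025.
I = 1/(2*2025) = 1/4050 = 0.000247

0.000247


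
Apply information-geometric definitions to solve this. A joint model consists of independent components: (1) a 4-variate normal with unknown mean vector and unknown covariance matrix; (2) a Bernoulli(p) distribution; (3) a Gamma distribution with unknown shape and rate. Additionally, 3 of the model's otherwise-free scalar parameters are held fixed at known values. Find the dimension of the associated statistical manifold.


The dimension of a statistical manifold equals the number of free
(independent) real parameters of the model. For a product of independent
blocks the parameter counts add.
- 4-variate normal: 4 (mean) + 4*5/2 = 10 (symmetric covariance) = 14.
- Bernoulli (p): 1.
- Gamma (shape, rate): 2.
Total = 14 + 1 + 2 = 17.
3 parameter(s) fixed at known values: 17 - 3 = 14.
Dimension = 14

14


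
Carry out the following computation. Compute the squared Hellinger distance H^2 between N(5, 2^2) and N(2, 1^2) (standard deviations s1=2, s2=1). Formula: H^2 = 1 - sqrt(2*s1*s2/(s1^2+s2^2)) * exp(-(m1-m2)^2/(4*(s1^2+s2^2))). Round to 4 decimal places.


Squared Hellinger distance for Gaussians:
H^2 = 1 - sqrt(2*s1*s2/(s1^2+s2^2)) * exp(-(m1-m2)^2/(4*(s1^2+s2^2))).
s1^2 = 4, s2^2 = 1, s1^2+s2^2 = 5.
sqrt(2*2*1/(5)) = 0.894427.
(m1-m2)^2 = (3)^2 = 9.
exp(-9/(4*5)) = exp(-0.45) = 0.637628.
H^2 = 1 - 0.894427*0.637628 = 0.4297

0.4297


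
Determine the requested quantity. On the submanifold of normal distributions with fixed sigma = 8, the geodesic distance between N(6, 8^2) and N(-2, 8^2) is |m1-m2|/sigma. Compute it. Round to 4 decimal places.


On the fixed-variance normal subfamily, geodesic distance = |m1-m2|/sigma.
|6 - -2| = 8.
sigma = 8.
d = 8/8 = 1.0000

1.0000


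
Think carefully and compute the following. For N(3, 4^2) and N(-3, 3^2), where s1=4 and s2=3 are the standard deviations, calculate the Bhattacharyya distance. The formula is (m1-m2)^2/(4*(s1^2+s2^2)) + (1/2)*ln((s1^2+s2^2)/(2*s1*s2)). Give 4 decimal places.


Bhattacharyya distance between two Gaussians:
DB = (m1-m2)^2/(4*(s1^2+s2^2)) + (1/2)*ln((s1^2+s2^2)/(2*s1*s2)).
(m1-m2)^2 = (6)^2 = 36.
s1^2+s2^2 = 16 + 9 = 25.
term1 = 36/100 = 0.36.
term2 = 0.5*ln(25/24.0) = 0.020411.
DB = 0.36 + 0.020411 = 0.3804

0.3804


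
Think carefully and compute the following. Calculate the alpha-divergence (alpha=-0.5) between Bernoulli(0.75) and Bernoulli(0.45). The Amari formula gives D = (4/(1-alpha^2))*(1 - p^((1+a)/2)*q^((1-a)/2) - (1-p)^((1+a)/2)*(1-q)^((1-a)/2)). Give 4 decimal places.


Amari alpha-divergence:
D = (4/(1-alpha^2))*(1 - p^((1+a)/2)*q^((1-a)/2) - (1-p)^((1+a)/2)*(1-q)^((1-a)/2)).
alpha = -0.5, p = 0.75, q = 0.45.
e1 = (1+alpha)/2 = 0.25, e2 = (1-alpha)/2 = 0.75.
t1 = p^e1 * q^e2 = 0.75^0.25 * 0.45^0.75 = 0.511299.
t2 = (1-p)^e1 * (1-q)^e2 = 0.25^0.25 * 0.55^0.75 = 0.451603.
4/(1-alpha^2) = 5.333333.
D = 5.333333*(1 - 0.511299 - 0.451603) = 0.1979

0.1979


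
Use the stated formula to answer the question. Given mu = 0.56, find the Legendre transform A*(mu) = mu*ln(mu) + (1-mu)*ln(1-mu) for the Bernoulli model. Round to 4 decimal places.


Legendre transform for Bernoulli:
A*(mu) = mu*log(mu) + (1-mu)*log(1-mu).
mu = 0.56, 1-mu = 0.44.
mu*log(mu) = 0.56*log(0.56) = -0.324698.
(1-mu)*log(1-mu) = 0.44*log(0.44) = -0.361231.
A* = -0.324698 + -0.361231 = -0.6859

-0.6859


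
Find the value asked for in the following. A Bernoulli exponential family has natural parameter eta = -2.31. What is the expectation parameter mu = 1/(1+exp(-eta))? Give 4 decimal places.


Dual coordinate (expectation parameter) for Bernoulli:
mu = 1/(1+exp(-eta)).
eta = -2.31.
exp(-eta) = exp(2.31) = 10.074425.
mu = 1/(1+10.074425) = 0.0903

0.0903


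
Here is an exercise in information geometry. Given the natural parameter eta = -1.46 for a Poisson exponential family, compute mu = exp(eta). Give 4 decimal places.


Expectation parameter for Poisson exponential family:
mu = exp(eta).
eta = -1.46.
mu = exp(-1.46) = 0.2322

0.2322


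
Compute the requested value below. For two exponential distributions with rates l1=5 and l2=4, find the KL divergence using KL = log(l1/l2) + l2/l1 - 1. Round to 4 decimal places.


KL divergence for exponential family:
KL = log(l1/l2) + l2/l1 - 1.
log(5/4) = 0.223144.
4/5 = 0.8.
KL = 0.223144 + 0.8 - 1 = 0.0231

0.0231


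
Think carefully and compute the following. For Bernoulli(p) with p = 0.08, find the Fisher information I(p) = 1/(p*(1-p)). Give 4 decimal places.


For Bernoulli(p), Fisher information is I(p) = 1/(p*(1-p)).
p = 0.08, 1-p = 0.92.
p*(1-p) = 0.0736.
I(p) = 1/0.0736 = 13.5870

13.5870


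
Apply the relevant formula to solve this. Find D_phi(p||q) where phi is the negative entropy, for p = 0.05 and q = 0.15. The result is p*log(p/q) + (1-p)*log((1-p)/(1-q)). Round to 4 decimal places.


Bregman divergence with negative entropy generator:
D = p*log(p/q) + (1-p)*log((1-p)/(1-q)).
p = 0.05, q = 0.15.
p*log(p/q) = 0.05*log(0.05/0.15) = -0.054931.
(1-p)*log((1-p)/(1-q)) = 0.95*log(0.95/0.85) = 0.105664.
D = -0.054931 + 0.105664 = 0.0507

0.0507


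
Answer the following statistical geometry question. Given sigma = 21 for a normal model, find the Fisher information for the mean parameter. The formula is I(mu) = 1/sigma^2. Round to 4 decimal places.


The Fisher information for the mean of a normal distribution is I(mu) = 1/sigma^2.
sigma = 21, so sigma^2 = 441.
I(mu) = 1/441 = 0.0023

0.0023


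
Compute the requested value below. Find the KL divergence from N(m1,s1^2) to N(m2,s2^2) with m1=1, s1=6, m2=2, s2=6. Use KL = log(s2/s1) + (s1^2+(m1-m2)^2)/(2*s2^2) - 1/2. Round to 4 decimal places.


KL divergence between normal distributions:
KL = log(s2/s1) + (s1^2 + (m1-m2)^2)/(2*s2^2) - 1/2.
log(6/6) = 0.0.
(6^2 + (1-2)^2)/(2*6^2) = (36 + 1)/72 = 0.513889.
KL = 0.0 + 0.513889 - 0.5 = 0.0139

0.0139


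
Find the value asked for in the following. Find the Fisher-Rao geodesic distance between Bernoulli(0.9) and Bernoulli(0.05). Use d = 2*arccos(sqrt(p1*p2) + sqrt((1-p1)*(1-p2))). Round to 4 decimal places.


Geodesic distance on Bernoulli manifold:
d(p1,p2) = 2*arccos(sqrt(p1*p2) + sqrt((1-p1)*(1-p2))).
sqrt(p1*p2) = sqrt(0.9*0.05) = 0.212132.
sqrt((1-p1)*(1-p2)) = sqrt(0.1*0.95) = 0.308221.
arg = 0.212132 + 0.308221 = 0.520353.
d = 2*arccos(0.520353) = 2.0471

2.0471


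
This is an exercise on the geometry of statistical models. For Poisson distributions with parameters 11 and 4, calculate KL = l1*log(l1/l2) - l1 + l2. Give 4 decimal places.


KL divergence for Poisson:
KL = l1*log(l1/l2) - l1 + l2.
l1 = 11, l2 = 4.
log(11/4) = 1.011601.
l1*log(l1/l2) = 11 * 1.011601 = 11.12761.
KL = 11.12761 - 11 + 4 = 4.1276

4.1276


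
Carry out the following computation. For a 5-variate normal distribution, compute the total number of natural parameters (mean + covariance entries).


Exponential family dimension calculation:
For 5-dim MVN: mean has 5 params, covariance has 5*6/2 = 15 unique entries.
Total dim = 5 + 15 = 20.

20


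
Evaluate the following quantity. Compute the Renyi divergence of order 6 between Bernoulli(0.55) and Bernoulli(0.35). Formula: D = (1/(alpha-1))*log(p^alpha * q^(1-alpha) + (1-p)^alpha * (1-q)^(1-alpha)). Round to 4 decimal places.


Renyi divergence of order alpha between Bernoulli distributions:
D = (1/(alpha-1))*log(p^alpha * q^(1-alpha) + (1-p)^alpha * (1-q)^(1-alpha)).
alpha = 6, p = 0.55, q = 0.35.
p^alpha * q^(1-alpha) = 0.55^6 * 0.35^-5 = 5.270307.
(1-p)^alpha * (1-q)^(1-alpha) = 0.45^6 * 0.65^-5 = 0.071566.
sum = 5.270307 + 0.071566 = 5.341873.
D = (1/5)*log(5.341873) = 0.3351

0.3351


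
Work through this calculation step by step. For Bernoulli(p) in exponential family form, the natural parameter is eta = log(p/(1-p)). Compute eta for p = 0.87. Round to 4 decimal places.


Natural parameter for Bernoulli: eta = log(p/(1-p)).
p = 0.87, 1-p = 0.13.
p/(1-p) = 6.692308.
eta = log(6.692308) = 1.9010

1.9010


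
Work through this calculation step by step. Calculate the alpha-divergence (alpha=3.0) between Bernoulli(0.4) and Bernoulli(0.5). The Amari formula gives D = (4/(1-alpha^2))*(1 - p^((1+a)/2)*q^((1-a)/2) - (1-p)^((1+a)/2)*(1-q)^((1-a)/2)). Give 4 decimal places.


Amari alpha-divergence:
D = (4/(1-alpha^2))*(1 - p^((1+a)/2)*q^((1-a)/2) - (1-p)^((1+a)/2)*(1-q)^((1-a)/2)).
alpha = 3.0, p = 0.4, q = 0.5.
e1 = (1+alpha)/2 = 2.0, e2 = (1-alpha)/2 = -1.0.
t1 = p^e1 * q^e2 = 0.4^2.0 * 0.5^-1.0 = 0.32.
t2 = (1-p)^e1 * (1-q)^e2 = 0.6^2.0 * 0.5^-1.0 = 0.72.
4/(1-alpha^2) = -0.5.
D = -0.5*(1 - 0.32 - 0.72) = 0.0200

0.0200


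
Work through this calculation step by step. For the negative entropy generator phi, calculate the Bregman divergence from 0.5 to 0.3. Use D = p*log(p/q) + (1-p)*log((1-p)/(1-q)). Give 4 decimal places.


Bregman divergence with negative entropy generator:
D = p*log(p/q) + (1-p)*log((1-p)/(1-q)).
p = 0.5, q = 0.3.
p*log(p/q) = 0.5*log(0.5/0.3) = 0.255413.
(1-p)*log((1-p)/(1-q)) = 0.5*log(0.5/0.7) = -0.168236.
D = 0.255413 + -0.168236 = 0.0872

0.0872


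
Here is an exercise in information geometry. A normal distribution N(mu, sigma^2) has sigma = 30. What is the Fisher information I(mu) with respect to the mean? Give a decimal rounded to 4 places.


The Fisher information for the mean of a normal distribution is I(mu) = 1/sigma^2.
sigma = 30, so sigma^2 = 900.
I(mu) = 1/900 = 0.0011

0.0011


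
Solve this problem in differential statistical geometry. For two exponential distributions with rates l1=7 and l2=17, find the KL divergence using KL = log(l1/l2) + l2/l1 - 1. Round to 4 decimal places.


KL divergence for exponential family:
KL = log(l1/l2) + l2/l1 - 1.
log(7/17) = -0.887303.
17/7 = 2.428571.
KL = -0.887303 + 2.428571 - 1 = 0.5413

0.5413


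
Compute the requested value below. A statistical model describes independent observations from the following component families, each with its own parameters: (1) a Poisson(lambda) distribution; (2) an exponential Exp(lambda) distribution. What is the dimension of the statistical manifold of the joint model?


The dimension of a statistical manifold equals the number of free
(independent) real parameters of the model. For a product of independent
blocks the parameter counts add.
- Poisson (lambda): 1.
- exponential (lambda): 1.
Total = 1 + 1 = 2.
Dimension = 2

2


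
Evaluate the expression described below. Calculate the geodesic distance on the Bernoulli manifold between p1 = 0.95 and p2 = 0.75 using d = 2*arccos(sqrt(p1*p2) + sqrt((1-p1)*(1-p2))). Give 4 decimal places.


Geodesic distance on Bernoulli manifold:
d(p1,p2) = 2*arccos(sqrt(p1*p2) + sqrt((1-p1)*(1-p2))).
sqrt(p1*p2) = sqrt(0.95*0.75) = 0.844097.
sqrt((1-p1)*(1-p2)) = sqrt(0.05*0.25) = 0.111803.
arg = 0.844097 + 0.111803 = 0.955901.
d = 2*arccos(0.955901) = 0.5962

0.5962


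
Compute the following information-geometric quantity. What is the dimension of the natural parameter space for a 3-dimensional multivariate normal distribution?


Exponential family dimension calculation:
For 3-dim MVN: mean has 3 params, covariance has 3*4/2 = 6 unique entries.
Total dim = 3 + 6 = 9.

9


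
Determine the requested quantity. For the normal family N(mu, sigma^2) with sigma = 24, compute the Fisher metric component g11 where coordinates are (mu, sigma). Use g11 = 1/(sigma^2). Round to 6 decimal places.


For the 2-parameter normal family, the Fisher metric has:
  g11 = 1/sigma^2, g22 = 2/sigma^2.
sigma = 24, sigma^2 = 576.
g11 = 0.001736

0.001736


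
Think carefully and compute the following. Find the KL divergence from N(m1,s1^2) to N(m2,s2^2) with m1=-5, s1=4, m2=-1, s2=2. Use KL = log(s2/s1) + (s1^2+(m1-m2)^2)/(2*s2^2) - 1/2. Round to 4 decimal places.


KL divergence between normal distributions:
KL = log(s2/s1) + (s1^2 + (m1-m2)^2)/(2*s2^2) - 1/2.
log(2/4) = -0.693147.
(4^2 + (-5--1)^2)/(2*2^2) = (16 + 16)/8 = 4.0.
KL = -0.693147 + 4.0 - 0.5 = 2.8069

2.8069


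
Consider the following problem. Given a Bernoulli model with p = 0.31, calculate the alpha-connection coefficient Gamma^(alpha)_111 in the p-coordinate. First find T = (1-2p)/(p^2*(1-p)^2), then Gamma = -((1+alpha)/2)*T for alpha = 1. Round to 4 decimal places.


Skewness (Amari-Chentsov) tensor: T = (1-2p)/(p^2*(1-p)^2).
p = 0.31, 1-2p = 0.38, p^2 = 0.0961, (1-p)^2 = 0.4761.
T = 0.38/(0.0961 * 0.4761) = 8.305428.
In the p-coordinate, Gamma^(alpha) = Gamma^(0) - (alpha/2)*T with Gamma^(0) = (1/2)*g'(p) = -T/2,
so Gamma^(alpha) = -((1+alpha)/2)*T.
alpha = 1, -(1+alpha)/2 = -1.0.
Gamma = -1.0 * 8.305428 = -8.3054

-8.3054


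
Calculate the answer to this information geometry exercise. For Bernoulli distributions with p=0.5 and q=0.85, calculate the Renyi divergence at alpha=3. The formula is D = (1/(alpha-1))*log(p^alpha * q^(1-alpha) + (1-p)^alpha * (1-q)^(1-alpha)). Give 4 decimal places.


Renyi divergence of order alpha between Bernoulli distributions:
D = (1/(alpha-1))*log(p^alpha * q^(1-alpha) + (1-p)^alpha * (1-q)^(1-alpha)).
alpha = 3, p = 0.5, q = 0.85.
p^alpha * q^(1-alpha) = 0.5^3 * 0.85^-2 = 0.17301.
(1-p)^alpha * (1-q)^(1-alpha) = 0.5^3 * 0.15^-2 = 5.555556.
sum = 0.17301 + 5.555556 = 5.728566.
D = (1/2)*log(5.728566) = 0.8727

0.8727


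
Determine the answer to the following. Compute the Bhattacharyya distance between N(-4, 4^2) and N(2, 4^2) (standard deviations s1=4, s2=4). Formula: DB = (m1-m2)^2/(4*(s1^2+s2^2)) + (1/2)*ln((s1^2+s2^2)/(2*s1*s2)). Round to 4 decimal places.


Bhattacharyya distance between two Gaussians:
DB = (m1-m2)^2/(4*(s1^2+s2^2)) + (1/2)*ln((s1^2+s2^2)/(2*s1*s2)).
(m1-m2)^2 = (-6)^2 = 36.
s1^2+s2^2 = 16 + 16 = 32.
term1 = 36/128 = 0.28125.
term2 = 0.5*ln(32/32.0) = 0.0.
DB = 0.28125 + 0.0 = 0.2813

0.2813


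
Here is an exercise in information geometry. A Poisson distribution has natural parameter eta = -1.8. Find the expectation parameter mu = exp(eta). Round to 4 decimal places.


Expectation parameter for Poisson exponential family:
mu = exp(eta).
eta = -1.8.
mu = exp(-1.8) = 0.1653

0.1653


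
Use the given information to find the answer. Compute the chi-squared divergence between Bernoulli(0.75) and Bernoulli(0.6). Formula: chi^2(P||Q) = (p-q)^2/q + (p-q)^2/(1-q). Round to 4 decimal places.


Chi-squared divergence between Bernoulli distributions:
chi^2 = (p-q)^2/q + (p-q)^2/(1-q).
p = 0.75, q = 0.6, p-q = 0.15.
(p-q)^2 = 0.0225.
term1 = 0.0225/0.6 = 0.0375.
term2 = 0.0225/0.4 = 0.05625.
chi^2 = 0.0375 + 0.05625 = 0.0938

0.0938


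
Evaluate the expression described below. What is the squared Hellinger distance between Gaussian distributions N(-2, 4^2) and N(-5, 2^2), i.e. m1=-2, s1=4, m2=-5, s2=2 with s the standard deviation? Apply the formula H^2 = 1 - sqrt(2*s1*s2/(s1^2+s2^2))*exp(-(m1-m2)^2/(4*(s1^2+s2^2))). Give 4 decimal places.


Squared Hellinger distance for Gaussians:
H^2 = 1 - sqrt(2*s1*s2/(s1^2+s2^2)) * exp(-(m1-m2)^2/(4*(s1^2+s2^2))).
s1^2 = 16, s2^2 = 4, s1^2+s2^2 = 20.
sqrt(2*4*2/(20)) = 0.894427.
(m1-m2)^2 = (3)^2 = 9.
exp(-9/(4*20)) = exp(-0.1125) = 0.893597.
H^2 = 1 - 0.894427*0.893597 = 0.2007

0.2007


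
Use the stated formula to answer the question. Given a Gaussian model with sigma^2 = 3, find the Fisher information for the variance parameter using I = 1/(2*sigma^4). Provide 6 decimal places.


Fisher information for variance: I(sigma^2) = 1/(2*sigma^4).
sigma^2 = 3, so sigma^4 = 9.
I = 1/(2*9) = 1/18 = 0.055556

0.055556


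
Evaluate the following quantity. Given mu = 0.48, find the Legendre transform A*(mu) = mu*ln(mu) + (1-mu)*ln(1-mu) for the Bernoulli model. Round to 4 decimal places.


Legendre transform for Bernoulli:
A*(mu) = mu*log(mu) + (1-mu)*log(1-mu).
mu = 0.48, 1-mu = 0.52.
mu*log(mu) = 0.48*log(0.48) = -0.352305.
(1-mu)*log(1-mu) = 0.52*log(0.52) = -0.340042.
A* = -0.352305 + -0.340042 = -0.6923

-0.6923


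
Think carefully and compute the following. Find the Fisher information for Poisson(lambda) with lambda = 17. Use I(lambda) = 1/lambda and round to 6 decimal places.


Fisher information for Poisson: I(lambda) = 1/lambda.
lambda = 17.
I(lambda) = 1/17 = 0.058824

0.058824


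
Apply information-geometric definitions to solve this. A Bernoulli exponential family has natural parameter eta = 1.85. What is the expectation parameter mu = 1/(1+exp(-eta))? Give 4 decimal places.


Dual coordinate (expectation parameter) for Bernoulli:
mu = 1/(1+exp(-eta)).
eta = 1.85.
exp(-eta) = exp(-1.85) = 0.157237.
mu = 1/(1+0.157237) = 0.8641

0.8641


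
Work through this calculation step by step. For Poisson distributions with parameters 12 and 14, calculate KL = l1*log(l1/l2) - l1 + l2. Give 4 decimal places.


KL divergence for Poisson:
KL = l1*log(l1/l2) - l1 + l2.
l1 = 12, l2 = 14.
log(12/14) = -0.154151.
l1*log(l1/l2) = 12 * -0.154151 = -1.849808.
KL = -1.849808 - 12 + 14 = 0.1502

0.1502


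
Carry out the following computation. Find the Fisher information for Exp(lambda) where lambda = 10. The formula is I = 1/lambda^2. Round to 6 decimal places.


Fisher information for exponential: I(lambda) = 1/lambda^2.
lambda = 10, lambda^2 = 100.
I = 1/100 = 0.010000

0.010000


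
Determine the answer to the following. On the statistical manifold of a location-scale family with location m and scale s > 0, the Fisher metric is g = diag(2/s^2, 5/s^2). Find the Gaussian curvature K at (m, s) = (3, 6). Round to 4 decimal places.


The metric has the form g = (A dm^2 + B ds^2)/s^2 with A = 2, B = 5.
Substitute u = sqrt(A/B)*m: g = B*(du^2 + ds^2)/s^2, i.e. B times the
Poincare upper half-plane metric, which has constant Gaussian curvature -1.
Scaling a 2D metric by a constant c divides the Gaussian curvature by c,
so K = -1/B = -1/(5) = -0.2000 everywhere (the point (m, s) = (3, 6) is irrelevant:
the curvature is constant).
The requested Gaussian curvature is K = -0.2000.

-0.2000


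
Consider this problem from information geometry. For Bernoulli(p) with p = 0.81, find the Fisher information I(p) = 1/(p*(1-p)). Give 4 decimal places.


For Bernoulli(p), Fisher information is I(p) = 1/(p*(1-p)).
p = 0.81, 1-p = 0.19.
p*(1-p) = 0.1539.
I(p) = 1/0.1539 = 6.4977

6.4977


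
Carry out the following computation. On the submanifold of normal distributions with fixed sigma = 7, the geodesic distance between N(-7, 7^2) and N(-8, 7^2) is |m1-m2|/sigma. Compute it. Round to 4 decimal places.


On the fixed-variance normal subfamily, geodesic distance = |m1-m2|/sigma.
|-7 - -8| = 1.
sigma = 7.
d = 1/7 = 0.1429

0.1429


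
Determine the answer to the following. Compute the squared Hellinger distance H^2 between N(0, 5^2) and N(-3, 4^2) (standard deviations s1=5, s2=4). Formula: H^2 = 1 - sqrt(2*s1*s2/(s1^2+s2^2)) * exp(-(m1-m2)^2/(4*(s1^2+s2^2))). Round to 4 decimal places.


Squared Hellinger distance for Gaussians:
H^2 = 1 - sqrt(2*s1*s2/(s1^2+s2^2)) * exp(-(m1-m2)^2/(4*(s1^2+s2^2))).
s1^2 = 25, s2^2 = 16, s1^2+s2^2 = 41.
sqrt(2*5*4/(41)) = 0.98773.
(m1-m2)^2 = (3)^2 = 9.
exp(-9/(4*41)) = exp(-0.054878) = 0.946601.
H^2 = 1 - 0.98773*0.946601 = 0.0650

0.0650


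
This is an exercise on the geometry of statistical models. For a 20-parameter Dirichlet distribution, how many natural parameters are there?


Exponential family dimension calculation:
Dirichlet with 20 components has 20 natural parameters.

20


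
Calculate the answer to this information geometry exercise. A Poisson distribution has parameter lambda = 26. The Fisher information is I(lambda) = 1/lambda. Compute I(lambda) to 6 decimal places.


Fisher information for Poisson: I(lambda) = 1/lambda.
lambda = 26.
I(lambda) = 1/26 = 0.038462

0.038462


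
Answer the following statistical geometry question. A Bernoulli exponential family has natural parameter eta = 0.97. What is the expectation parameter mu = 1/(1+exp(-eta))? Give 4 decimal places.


Dual coordinate (expectation parameter) for Bernoulli:
mu = 1/(1+exp(-eta)).
eta = 0.97.
exp(-eta) = exp(-0.97) = 0.379083.
mu = 1/(1+0.379083) = 0.7251

0.7251


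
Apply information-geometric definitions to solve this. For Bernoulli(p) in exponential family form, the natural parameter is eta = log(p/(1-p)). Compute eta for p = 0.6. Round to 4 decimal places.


Natural parameter for Bernoulli: eta = log(p/(1-p)).
p = 0.6, 1-p = 0.4.
p/(1-p) = 1.5.
eta = log(1.5) = 0.4055

0.4055


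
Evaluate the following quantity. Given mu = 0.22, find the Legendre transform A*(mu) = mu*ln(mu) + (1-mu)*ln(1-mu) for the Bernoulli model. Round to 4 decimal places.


Legendre transform for Bernoulli:
A*(mu) = mu*log(mu) + (1-mu)*log(1-mu).
mu = 0.22, 1-mu = 0.78.
mu*log(mu) = 0.22*log(0.22) = -0.333108.
(1-mu)*log(1-mu) = 0.78*log(0.78) = -0.1938.
A* = -0.333108 + -0.1938 = -0.5269

-0.5269


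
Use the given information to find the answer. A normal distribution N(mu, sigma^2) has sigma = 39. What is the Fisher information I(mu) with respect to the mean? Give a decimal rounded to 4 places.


The Fisher information for the mean of a normal distribution is I(mu) = 1/sigma^2.
sigma = 39, so sigma^2 = 1521.
I(mu) = 1/1521 = 0.0007

0.0007


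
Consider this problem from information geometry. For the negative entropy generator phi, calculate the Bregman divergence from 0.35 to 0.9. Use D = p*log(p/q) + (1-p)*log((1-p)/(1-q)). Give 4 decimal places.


Bregman divergence with negative entropy generator:
D = p*log(p/q) + (1-p)*log((1-p)/(1-q)).
p = 0.35, q = 0.9.
p*log(p/q) = 0.35*log(0.35/0.9) = -0.330562.
(1-p)*log((1-p)/(1-q)) = 0.65*log(0.65/0.1) = 1.216671.
D = -0.330562 + 1.216671 = 0.8861

0.8861


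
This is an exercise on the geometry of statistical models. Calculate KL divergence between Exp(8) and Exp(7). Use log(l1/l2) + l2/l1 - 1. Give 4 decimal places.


KL divergence for exponential family:
KL = log(l1/l2) + l2/l1 - 1.
log(8/7) = 0.133531.
7/8 = 0.875.
KL = 0.133531 + 0.875 - 1 = 0.0085

0.0085


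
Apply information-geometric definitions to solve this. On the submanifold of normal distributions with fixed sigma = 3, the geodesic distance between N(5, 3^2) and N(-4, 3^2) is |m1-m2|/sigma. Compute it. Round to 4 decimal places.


On the fixed-variance normal subfamily, geodesic distance = |m1-m2|/sigma.
|5 - -4| = 9.
sigma = 3.
d = 9/3 = 3.0000

3.0000


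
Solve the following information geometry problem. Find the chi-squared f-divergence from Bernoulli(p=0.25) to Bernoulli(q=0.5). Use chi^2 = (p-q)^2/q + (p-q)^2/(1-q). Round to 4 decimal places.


Chi-squared divergence between Bernoulli distributions:
chi^2 = (p-q)^2/q + (p-q)^2/(1-q).
p = 0.25, q = 0.5, p-q = -0.25.
(p-q)^2 = 0.0625.
term1 = 0.0625/0.5 = 0.125.
term2 = 0.0625/0.5 = 0.125.
chi^2 = 0.125 + 0.125 = 0.2500

0.2500


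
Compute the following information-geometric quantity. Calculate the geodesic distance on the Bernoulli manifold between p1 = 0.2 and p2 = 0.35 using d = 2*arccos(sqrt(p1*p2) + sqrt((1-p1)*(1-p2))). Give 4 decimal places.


Geodesic distance on Bernoulli manifold:
d(p1,p2) = 2*arccos(sqrt(p1*p2) + sqrt((1-p1)*(1-p2))).
sqrt(p1*p2) = sqrt(0.2*0.35) = 0.264575.
sqrt((1-p1)*(1-p2)) = sqrt(0.8*0.65) = 0.72111.
arg = 0.264575 + 0.72111 = 0.985685.
d = 2*arccos(0.985685) = 0.3388

0.3388


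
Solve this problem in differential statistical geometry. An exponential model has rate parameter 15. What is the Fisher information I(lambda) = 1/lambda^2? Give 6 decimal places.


Fisher information for exponential: I(lambda) = 1/lambda^2.
lambda = 15, lambda^2 = 225.
I = 1/225 = 0.004444

0.004444


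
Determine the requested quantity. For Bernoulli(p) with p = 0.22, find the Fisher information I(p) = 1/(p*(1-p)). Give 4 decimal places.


For Bernoulli(p), Fisher information is I(p) = 1/(p*(1-p)).
p = 0.22, 1-p = 0.78.
p*(1-p) = 0.1716.
I(p) = 1/0.1716 = 5.8275

5.8275
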